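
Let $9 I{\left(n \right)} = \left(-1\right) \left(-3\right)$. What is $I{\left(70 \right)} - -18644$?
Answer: $\frac{55933}{3} \approx 18644.0$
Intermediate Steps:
$I{\left(n \right)} = \frac{1}{3}$ ($I{\left(n \right)} = \frac{\left(-1\right) \left(-3\right)}{9} = \frac{1}{9} \cdot 3 = \frac{1}{3}$)
$I{\left(70 \right)} - -18644 = \frac{1}{3} - -18644 = \frac{1}{3} + 18644 = \frac{55933}{3}$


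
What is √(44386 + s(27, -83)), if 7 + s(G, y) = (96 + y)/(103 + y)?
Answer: √4437965/10 ≈ 210.66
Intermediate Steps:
s(G, y) = -7 + (96 + y)/(103 + y)
√(44386 + s(27, -83)) = √(44386 + (-625 - 6*(-83))/(103 - 83)) = √(44386 + (-625 + 498)/20) = √(44386 + (1/20)*(-127)) = √(44386 - 127/20) = √(887593/20) = √4437965/10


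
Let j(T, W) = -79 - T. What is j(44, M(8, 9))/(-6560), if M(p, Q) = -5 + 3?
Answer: 3/160 ≈ 0.018750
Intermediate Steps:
M(p, Q) = -2
j(44, M(8, 9))/(-6560) = (-79 - 1*44)/(-6560) = (-79 - 44)*(-1/6560) = -123*(-1/6560) = 3/160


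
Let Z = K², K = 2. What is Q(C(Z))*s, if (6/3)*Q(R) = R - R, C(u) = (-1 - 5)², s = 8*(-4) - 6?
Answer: 0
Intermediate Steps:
s = -38 (s = -32 - 6 = -38)
Z = 4 (Z = 2² = 4)
C(u) = 36 (C(u) = (-6)² = 36)
Q(R) = 0 (Q(R) = (R - R)/2 = (½)*0 = 0)
Q(C(Z))*s = 0*(-38) = 0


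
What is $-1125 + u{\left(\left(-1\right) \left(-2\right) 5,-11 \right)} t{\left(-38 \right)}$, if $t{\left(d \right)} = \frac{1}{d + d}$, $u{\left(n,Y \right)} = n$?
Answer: $- \frac{42755}{38} \approx -1125.1$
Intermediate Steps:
$t{\left(d \right)} = \frac{1}{2 d}$
$-1125 + u{\left(\left(-1\right) \left(-2\right) 5,-11 \right)} t{\left(-38 \right)} = -1125 + \left(-1\right) \left(-2\right) 5 \frac{1}{2 \left(-38\right)} = -1125 + 2 \cdot 5 \cdot \frac{1}{2} \left(- \frac{1}{38}\right) = -1125 + 10 \left(- \frac{1}{76}\right) = -1125 - \frac{5}{38} = - \frac{42755}{38}$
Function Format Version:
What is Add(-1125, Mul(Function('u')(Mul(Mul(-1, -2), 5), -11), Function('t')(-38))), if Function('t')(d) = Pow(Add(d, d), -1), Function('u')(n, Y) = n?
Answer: Rational(-42755, 38) ≈ -1125.1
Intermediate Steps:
Function('t')(d) = Mul(Rational(1, 2), Pow(d, -1)) (Function('t')(d) = Pow(Mul(2, d), -1) = Mul(Rational(1, 2), Pow(d, -1)))
Add(-1125, Mul(Function('u')(Mul(Mul(-1, -2), 5), -11), Function('t')(-38))) = Add(-1125, Mul(Mul(Mul(-1, -2), 5), Mul(Rational(1, 2), Pow(-38, -1)))) = Add(-1125, Mul(Mul(2, 5), Mul(Rational(1, 2), Rational(-1, 38)))) = Add(-1125, Mul(10, Rational(-1, 76))) = Add(-1125, Rational(-5, 38)) = Rational(-42755, 38)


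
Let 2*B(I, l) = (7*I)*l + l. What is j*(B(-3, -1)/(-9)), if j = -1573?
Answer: 15730/9 ≈ 1747.8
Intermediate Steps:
B(I, l) = l/2 + 7*I*l/2 (B(I, l) = ((7*I)*l + l)/2 = (7*I*l + l)/2 = (l + 7*I*l)/2 = l/2 + 7*I*l/2)
j*(B(-3, -1)/(-9)) = -1573*(1/2)*(-1)*(1 + 7*(-3))/(-9) = -1573*(1/2)*(-1)*(1 - 21)*(-1)/9 = -1573*(1/2)*(-1)*(-20)*(-1)/9 = -15730*(-1)/9 = -1573*(-10/9) = 15730/9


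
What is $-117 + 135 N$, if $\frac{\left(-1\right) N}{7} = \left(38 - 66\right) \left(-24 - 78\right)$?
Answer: $-2699037$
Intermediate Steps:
$N = -19992$ ($N = - 7 \left(38 - 66\right) \left(-24 - 78\right) = - 7 \left(\left(-28\right) \left(-102\right)\right) = \left(-7\right) 2856 = -19992$)
$-117 + 135 N = -117 + 135 \left(-19992\right) = -117 - 2698920 = -2699037$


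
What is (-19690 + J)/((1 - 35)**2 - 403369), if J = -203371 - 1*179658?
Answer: 402719/402213 ≈ 1.0013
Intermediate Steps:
J = -383029 (J = -203371 - 179658 = -383029)
(-19690 + J)/((1 - 35)**2 - 403369) = (-19690 - 383029)/((1 - 35)**2 - 403369) = -402719/((-34)**2 - 403369) = -402719/(1156 - 403369) = -402719/(-402213) = -402719*(-1/402213) = 402719/402213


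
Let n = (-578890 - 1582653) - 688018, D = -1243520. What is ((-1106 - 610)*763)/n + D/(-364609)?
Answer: 28117983044/7265563543 ≈ 3.8700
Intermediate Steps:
n = -2849561 (n = -2161543 - 688018 = -2849561)
((-1106 - 610)*763)/n + D/(-364609) = ((-1106 - 610)*763)/(-2849561) - 1243520/(-364609) = -1716*763*(-1/2849561) - 1243520*(-1/364609) = -1309308*(-1/2849561) + 1243520/364609 = 9156/19927 + 1243520/364609 = 28117983044/7265563543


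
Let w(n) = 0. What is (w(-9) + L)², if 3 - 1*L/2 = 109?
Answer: 44944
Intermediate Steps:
L = -212 (L = 6 - 2*109 = 6 - 218 = -212)
(w(-9) + L)² = (0 - 212)² = (-212)² = 44944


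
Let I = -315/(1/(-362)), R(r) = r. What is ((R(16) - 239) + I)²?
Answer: 12952033249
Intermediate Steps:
I = 114030 (I = -315/(-1/362) = -315*(-362) = 114030)
((R(16) - 239) + I)² = ((16 - 239) + 114030)² = (-223 + 114030)² = 113807² = 12952033249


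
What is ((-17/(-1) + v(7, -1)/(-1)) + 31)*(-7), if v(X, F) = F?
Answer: -343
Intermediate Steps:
((-17/(-1) + v(7, -1)/(-1)) + 31)*(-7) = ((-17/(-1) - 1/(-1)) + 31)*(-7) = ((-17*(-1) - 1*(-1)) + 31)*(-7) = ((17 + 1) + 31)*(-7) = (18 + 31)*(-7) = 49*(-7) = -343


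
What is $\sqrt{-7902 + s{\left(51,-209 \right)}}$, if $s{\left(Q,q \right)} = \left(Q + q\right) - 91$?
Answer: $i \sqrt{8151} \approx 90.283 i$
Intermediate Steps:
$s{\left(Q,q \right)} = -91 + Q + q$
$\sqrt{-7902 + s{\left(51,-209 \right)}} = \sqrt{-7902 - 249} = \sqrt{-8151} = i \sqrt{8151}$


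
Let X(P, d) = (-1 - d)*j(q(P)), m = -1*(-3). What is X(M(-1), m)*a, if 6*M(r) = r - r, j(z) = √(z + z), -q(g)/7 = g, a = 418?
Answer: 0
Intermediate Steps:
q(g) = -7*g
j(z) = √2*√z (j(z) = √(2*z) = √2*√z)
m = 3
M(r) = 0 (M(r) = (r - r)/6 = (⅙)*0 = 0)
X(P, d) = √14*√(-P)*(-1 - d) (X(P, d) = (-1 - d)*(√2*√(-7*P)) = (-1 - d)*(√2*(√7*√(-P))) = (-1 - d)*(√14*√(-P)) = √14*√(-P)*(-1 - d))
X(M(-1), m)*a = (√14*√(-1*0)*(-1 - 1*3))*418 = (√14*√0*(-1 - 3))*418 = (√14*0*(-4))*418 = 0*418 = 0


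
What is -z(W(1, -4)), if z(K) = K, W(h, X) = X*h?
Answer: 4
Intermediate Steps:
-z(W(1, -4)) = -(-4) = -1*(-4) = 4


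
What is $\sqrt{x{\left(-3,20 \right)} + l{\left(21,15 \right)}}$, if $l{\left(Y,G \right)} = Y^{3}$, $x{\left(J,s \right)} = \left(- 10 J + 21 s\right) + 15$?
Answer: $\sqrt{9726} \approx 98.62$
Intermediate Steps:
$x{\left(J,s \right)} = 15 - 10 J + 21 s$
$\sqrt{x{\left(-3,20 \right)} + l{\left(21,15 \right)}} = \sqrt{\left(15 - -30 + 21 \cdot 20\right) + 21^{3}} = \sqrt{\left(15 + 30 + 420\right) + 9261} = \sqrt{465 + 9261} = \sqrt{9726}$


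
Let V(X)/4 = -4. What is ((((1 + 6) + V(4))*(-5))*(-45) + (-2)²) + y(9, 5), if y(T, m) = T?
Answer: -2012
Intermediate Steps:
V(X) = -16 (V(X) = 4*(-4) = -16)
((((1 + 6) + V(4))*(-5))*(-45) + (-2)²) + y(9, 5) = ((((1 + 6) - 16)*(-5))*(-45) + (-2)²) + 9 = (((7 - 16)*(-5))*(-45) + 4) + 9 = (-9*(-5)*(-45) + 4) + 9 = (45*(-45) + 4) + 9 = (-2025 + 4) + 9 = -2021 + 9 = -2012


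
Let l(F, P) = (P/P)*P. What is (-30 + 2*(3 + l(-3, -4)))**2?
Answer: 1024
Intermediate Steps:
l(F, P) = P (l(F, P) = 1*P = P)
(-30 + 2*(3 + l(-3, -4)))**2 = (-30 + 2*(3 - 4))**2 = (-30 + 2*(-1))**2 = (-30 - 2)**2 = (-32)**2 = 1024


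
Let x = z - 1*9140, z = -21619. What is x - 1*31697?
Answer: -62456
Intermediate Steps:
x = -30759 (x = -21619 - 1*9140 = -21619 - 9140 = -30759)
x - 1*31697 = -30759 - 1*31697 = -30759 - 31697 = -62456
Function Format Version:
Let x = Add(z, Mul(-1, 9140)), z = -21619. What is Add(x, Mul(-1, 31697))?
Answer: -62456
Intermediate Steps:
x = -30759 (x = Add(-21619, Mul(-1, 9140)) = Add(-21619, -9140) = -30759)
Add(x, Mul(-1, 31697)) = Add(-30759, Mul(-1, 31697)) = Add(-30759, -31697) = -62456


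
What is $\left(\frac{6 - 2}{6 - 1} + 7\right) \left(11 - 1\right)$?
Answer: $78$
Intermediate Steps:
$\left(\frac{6 - 2}{6 - 1} + 7\right) \left(11 - 1\right) = \left(\frac{4}{5} + 7\right) 10 = \frac{39}{5} \cdot 10 = 78$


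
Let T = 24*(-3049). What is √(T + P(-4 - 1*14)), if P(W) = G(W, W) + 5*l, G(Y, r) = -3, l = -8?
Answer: I*√73219 ≈ 270.59*I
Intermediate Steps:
P(W) = -43 (P(W) = -3 + 5*(-8) = -3 - 40 = -43)
T = -73176
√(T + P(-4 - 1*14)) = √(-73176 - 43) = √(-73219) = I*√73219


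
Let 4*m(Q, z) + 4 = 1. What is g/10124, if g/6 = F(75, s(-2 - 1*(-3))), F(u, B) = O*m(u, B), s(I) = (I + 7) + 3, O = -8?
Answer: 9/2531 ≈ 0.0035559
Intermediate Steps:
m(Q, z) = -¾ (m(Q, z) = -1 + (¼)*1 = -1 + ¼ = -¾)
s(I) = 10 + I (s(I) = (7 + I) + 3 = 10 + I)
F(u, B) = 6 (F(u, B) = -8*(-¾) = 6)
g = 36 (g = 6*6 = 36)
g/10124 = 36/10124 = 36*(1/10124) = 9/2531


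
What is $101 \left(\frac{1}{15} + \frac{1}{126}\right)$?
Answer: $\frac{4747}{630} \approx 7.5349$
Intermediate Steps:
$101 \left(\frac{1}{15} + \frac{1}{126}\right) = 101 \cdot \frac{47}{630} = \frac{4747}{630}$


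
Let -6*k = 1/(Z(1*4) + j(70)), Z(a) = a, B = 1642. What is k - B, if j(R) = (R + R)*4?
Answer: -5556529/3384 ≈ -1642.0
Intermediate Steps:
j(R) = 8*R (j(R) = (2*R)*4 = 8*R)
k = -1/3384 (k = -1/(6*(1*4 + 8*70)) = -1/(6*(4 + 560)) = -⅙/564 = -⅙*1/564 = -1/3384 ≈ -0.00029551)
k - B = -1/3384 - 1*1642 = -1/3384 - 1642 = -5556529/3384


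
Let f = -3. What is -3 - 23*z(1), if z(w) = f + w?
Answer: 43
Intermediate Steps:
z(w) = -3 + w
-3 - 23*z(1) = -3 - 23*(-3 + 1) = -3 - 23*(-2) = -3 + 46 = 43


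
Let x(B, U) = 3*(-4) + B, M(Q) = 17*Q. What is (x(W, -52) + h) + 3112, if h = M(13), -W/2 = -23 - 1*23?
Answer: 3413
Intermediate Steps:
W = 92 (W = -2*(-23 - 1*23) = -2*(-23 - 23) = -2*(-46) = 92)
x(B, U) = -12 + B
h = 221 (h = 17*13 = 221)
(x(W, -52) + h) + 3112 = ((-12 + 92) + 221) + 3112 = (80 + 221) + 3112 = 301 + 3112 = 3413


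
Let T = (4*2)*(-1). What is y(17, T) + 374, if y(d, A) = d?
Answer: 391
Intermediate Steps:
T = -8 (T = 8*(-1) = -8)
y(17, T) + 374 = 17 + 374 = 391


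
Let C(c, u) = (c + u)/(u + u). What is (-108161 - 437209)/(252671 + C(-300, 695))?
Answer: -151612860/70242617 ≈ -2.1584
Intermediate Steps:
C(c, u) = (c + u)/(2*u) (C(c, u) = (c + u)/((2*u)) = (c + u)*(1/(2*u)) = (c + u)/(2*u))
(-108161 - 437209)/(252671 + C(-300, 695)) = (-108161 - 437209)/(252671 + (½)*(-300 + 695)/695) = -545370/(252671 + (½)*(1/695)*395) = -545370/(252671 + 79/278) = -545370/70242617/278 = -545370*278/70242617 = -151612860/70242617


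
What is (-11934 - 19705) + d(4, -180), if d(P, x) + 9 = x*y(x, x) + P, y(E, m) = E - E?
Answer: -31644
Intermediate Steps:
y(E, m) = 0
d(P, x) = -9 + P (d(P, x) = -9 + (x*0 + P) = -9 + (0 + P) = -9 + P)
(-11934 - 19705) + d(4, -180) = (-11934 - 19705) + (-9 + 4) = -31639 - 5 = -31644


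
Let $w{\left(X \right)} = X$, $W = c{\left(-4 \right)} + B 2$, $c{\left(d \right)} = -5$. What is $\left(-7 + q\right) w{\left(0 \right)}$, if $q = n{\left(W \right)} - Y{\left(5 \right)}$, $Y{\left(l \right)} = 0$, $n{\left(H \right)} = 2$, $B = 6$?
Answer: $0$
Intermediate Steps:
$W = 7$ ($W = -5 + 6 \cdot 2 = -5 + 12 = 7$)
$q = 2$ ($q = 2 - 0 = 2 + 0 = 2$)
$\left(-7 + q\right) w{\left(0 \right)} = \left(-7 + 2\right) 0 = \left(-5\right) 0 = 0$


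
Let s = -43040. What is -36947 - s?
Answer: 6093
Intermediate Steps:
-36947 - s = -36947 - 1*(-43040) = -36947 + 43040 = 6093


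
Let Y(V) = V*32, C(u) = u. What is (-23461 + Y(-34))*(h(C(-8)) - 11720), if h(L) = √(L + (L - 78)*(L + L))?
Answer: 287714280 - 147294*√38 ≈ 2.8681e+8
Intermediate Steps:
Y(V) = 32*V
h(L) = √(L + 2*L*(-78 + L)) (h(L) = √(L + (-78 + L)*(2*L)) = √(L + 2*L*(-78 + L)))
(-23461 + Y(-34))*(h(C(-8)) - 11720) = (-23461 + 32*(-34))*(√(-8*(-155 + 2*(-8))) - 11720) = (-23461 - 1088)*(√(-8*(-155 - 16)) - 11720) = -24549*(√(-8*(-171)) - 11720) = -24549*(√1368 - 11720) = -24549*(6*√38 - 11720) = -24549*(-11720 + 6*√38) = 287714280 - 147294*√38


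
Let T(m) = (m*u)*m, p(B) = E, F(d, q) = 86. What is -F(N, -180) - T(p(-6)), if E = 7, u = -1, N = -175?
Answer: -37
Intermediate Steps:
p(B) = 7
T(m) = -m² (T(m) = (m*(-1))*m = (-m)*m = -m²)
-F(N, -180) - T(p(-6)) = -1*86 - (-1)*7² = -86 - (-1)*49 = -86 - 1*(-49) = -86 + 49 = -37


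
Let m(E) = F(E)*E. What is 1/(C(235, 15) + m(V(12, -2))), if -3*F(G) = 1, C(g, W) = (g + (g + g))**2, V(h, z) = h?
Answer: 1/497021 ≈ 2.0120e-6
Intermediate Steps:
C(g, W) = 9*g**2 (C(g, W) = (g + 2*g)**2 = (3*g)**2 = 9*g**2)
F(G) = -1/3 (F(G) = -1/3*1 = -1/3)
m(E) = -E/3
1/(C(235, 15) + m(V(12, -2))) = 1/(9*235**2 - 1/3*12) = 1/(9*55225 - 4) = 1/(497025 - 4) = 1/497021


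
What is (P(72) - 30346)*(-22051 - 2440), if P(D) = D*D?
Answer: 616242542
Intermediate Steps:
P(D) = D²
(P(72) - 30346)*(-22051 - 2440) = (72² - 30346)*(-22051 - 2440) = (5184 - 30346)*(-24491) = -25162*(-24491) = 616242542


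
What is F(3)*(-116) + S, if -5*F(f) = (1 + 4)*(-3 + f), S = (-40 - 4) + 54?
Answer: 10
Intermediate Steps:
S = 10 (S = -44 + 54 = 10)
F(f) = 3 - f (F(f) = -(1 + 4)*(-3 + f)/5 = -(-3 + f) = -(-15 + 5*f)/5 = 3 - f)
F(3)*(-116) + S = (3 - 1*3)*(-116) + 10 = (3 - 3)*(-116) + 10 = 0*(-116) + 10 = 0 + 10 = 10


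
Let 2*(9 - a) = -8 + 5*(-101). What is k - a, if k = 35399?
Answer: 70267/2 ≈ 35134.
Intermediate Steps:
a = 531/2 (a = 9 - (-8 + 5*(-101))/2 = 9 - (-8 - 505)/2 = 9 - ½*(-513) = 9 + 513/2 = 531/2 ≈ 265.50)
k - a = 35399 - 1*531/2 = 35399 - 531/2 = 70267/2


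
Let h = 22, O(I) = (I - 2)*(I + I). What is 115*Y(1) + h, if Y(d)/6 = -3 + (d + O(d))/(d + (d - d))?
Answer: -2738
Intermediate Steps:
O(I) = 2*I*(-2 + I) (O(I) = (-2 + I)*(2*I) = 2*I*(-2 + I))
Y(d) = -18 + 6*(d + 2*d*(-2 + d))/d (Y(d) = 6*(-3 + (d + 2*d*(-2 + d))/(d + (d - d))) = 6*(-3 + (d + 2*d*(-2 + d))/(d + 0)) = 6*(-3 + (d + 2*d*(-2 + d))/d) = -18 + 6*(d + 2*d*(-2 + d))/d)
115*Y(1) + h = 115*(-36 + 12*1) + 22 = 115*(-36 + 12) + 22 = 115*(-24) + 22 = -2760 + 22 = -2738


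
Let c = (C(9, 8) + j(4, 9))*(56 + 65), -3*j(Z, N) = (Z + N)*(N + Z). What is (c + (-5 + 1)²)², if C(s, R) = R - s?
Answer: 431143696/9 ≈ 4.7905e+7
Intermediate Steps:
j(Z, N) = -(N + Z)²/3 (j(Z, N) = -(Z + N)*(N + Z)/3 = -(N + Z)*(N + Z)/3 = -(N + Z)²/3)
c = -20812/3 (c = ((8 - 1*9) - (9 + 4)²/3)*(56 + 65) = ((8 - 9) - ⅓*13²)*121 = (-1 - ⅓*169)*121 = (-1 - 169/3)*121 = -172/3*121 = -20812/3 ≈ -6937.3)
(c + (-5 + 1)²)² = (-20812/3 + (-5 + 1)²)² = (-20812/3 + (-4)²)² = (-20812/3 + 16)² = (-20764/3)² = 431143696/9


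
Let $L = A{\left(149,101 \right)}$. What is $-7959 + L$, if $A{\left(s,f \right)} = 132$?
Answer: $-7827$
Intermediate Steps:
$L = 132$
$-7959 + L = -7959 + 132 = -7827$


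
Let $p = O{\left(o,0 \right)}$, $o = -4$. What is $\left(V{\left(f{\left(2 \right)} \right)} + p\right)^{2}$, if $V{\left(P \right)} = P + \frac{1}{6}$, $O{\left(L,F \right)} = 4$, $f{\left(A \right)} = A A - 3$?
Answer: $\frac{961}{36} \approx 26.694$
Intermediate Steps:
$f{\left(A \right)} = -3 + A^{2}$ ($f{\left(A \right)} = A^{2} - 3 = -3 + A^{2}$)
$V{\left(P \right)} = \frac{1}{6} + P$ ($V{\left(P \right)} = P + \frac{1}{6} = \frac{1}{6} + P$)
$p = 4$
$\left(V{\left(f{\left(2 \right)} \right)} + p\right)^{2} = \left(\left(\frac{1}{6} - \left(3 - 2^{2}\right)\right) + 4\right)^{2} = \left(\left(\frac{1}{6} + \left(-3 + 4\right)\right) + 4\right)^{2} = \left(\left(\frac{1}{6} + 1\right) + 4\right)^{2} = \left(\frac{7}{6} + 4\right)^{2} = \left(\frac{31}{6}\right)^{2} = \frac{961}{36}$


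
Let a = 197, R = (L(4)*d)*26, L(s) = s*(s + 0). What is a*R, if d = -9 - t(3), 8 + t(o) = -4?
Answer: 245856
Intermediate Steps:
t(o) = -12 (t(o) = -8 - 4 = -12)
L(s) = s² (L(s) = s*s = s²)
d = 3 (d = -9 - 1*(-12) = -9 + 12 = 3)
R = 1248 (R = (4²*3)*26 = (16*3)*26 = 48*26 = 1248)
a*R = 197*1248 = 245856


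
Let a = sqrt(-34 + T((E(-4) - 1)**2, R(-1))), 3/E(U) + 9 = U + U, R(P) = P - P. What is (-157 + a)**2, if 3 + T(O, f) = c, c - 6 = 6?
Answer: 24624 - 1570*I ≈ 24624.0 - 1570.0*I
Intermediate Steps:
R(P) = 0
E(U) = 3/(-9 + 2*U) (E(U) = 3/(-9 + (U + U)) = 3/(-9 + 2*U))
c = 12 (c = 6 + 6 = 12)
T(O, f) = 9 (T(O, f) = -3 + 12 = 9)
a = 5*I (a = sqrt(-34 + 9) = sqrt(-25) = 5*I ≈ 5.0*I)
(-157 + a)**2 = (-157 + 5*I)**2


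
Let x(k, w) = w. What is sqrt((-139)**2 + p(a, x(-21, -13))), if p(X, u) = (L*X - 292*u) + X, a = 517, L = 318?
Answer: 2*sqrt(47010) ≈ 433.64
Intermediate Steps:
p(X, u) = -292*u + 319*X (p(X, u) = (318*X - 292*u) + X = (-292*u + 318*X) + X = -292*u + 319*X)
sqrt((-139)**2 + p(a, x(-21, -13))) = sqrt((-139)**2 + (-292*(-13) + 319*517)) = sqrt(19321 + (3796 + 164923)) = sqrt(19321 + 168719) = sqrt(188040) = 2*sqrt(47010)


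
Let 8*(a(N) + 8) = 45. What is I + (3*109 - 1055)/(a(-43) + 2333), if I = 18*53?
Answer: 17781506/18645 ≈ 953.69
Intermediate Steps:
a(N) = -19/8 (a(N) = -8 + (⅛)*45 = -8 + 45/8 = -19/8)
I = 954
I + (3*109 - 1055)/(a(-43) + 2333) = 954 + (3*109 - 1055)/(-19/8 + 2333) = 954 + (327 - 1055)/(18645/8) = 954 - 728*8/18645 = 954 - 5824/18645 = 17781506/18645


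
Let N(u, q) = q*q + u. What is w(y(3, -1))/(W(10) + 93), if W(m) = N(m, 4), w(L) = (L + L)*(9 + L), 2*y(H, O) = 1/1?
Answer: 19/238 ≈ 0.079832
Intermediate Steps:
y(H, O) = 1/2 (y(H, O) = (1/2)/1 = (1/2)*1 = 1/2)
N(u, q) = u + q**2 (N(u, q) = q**2 + u = u + q**2)
w(L) = 2*L*(9 + L) (w(L) = (2*L)*(9 + L) = 2*L*(9 + L))
W(m) = 16 + m (W(m) = m + 4**2 = m + 16 = 16 + m)
w(y(3, -1))/(W(10) + 93) = (2*(1/2)*(9 + 1/2))/((16 + 10) + 93) = (2*(1/2)*(19/2))/(26 + 93) = (19/2)/119 = (19/2)*(1/119) = 19/238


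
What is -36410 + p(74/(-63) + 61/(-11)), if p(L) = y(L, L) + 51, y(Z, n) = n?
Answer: -25201444/693 ≈ -36366.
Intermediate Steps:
p(L) = 51 + L (p(L) = L + 51 = 51 + L)
-36410 + p(74/(-63) + 61/(-11)) = -36410 + (51 + (74/(-63) + 61/(-11))) = -36410 + (51 + (74*(-1/63) + 61*(-1/11))) = -36410 + (51 + (-74/63 - 61/11)) = -36410 + (51 - 4657/693) = -36410 + 30686/693 = -25201444/693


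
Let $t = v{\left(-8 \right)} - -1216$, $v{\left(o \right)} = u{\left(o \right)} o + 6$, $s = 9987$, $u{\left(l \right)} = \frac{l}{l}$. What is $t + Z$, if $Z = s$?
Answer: $11201$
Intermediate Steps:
$u{\left(l \right)} = 1$
$v{\left(o \right)} = 6 + o$ ($v{\left(o \right)} = 1 o + 6 = o + 6 = 6 + o$)
$Z = 9987$
$t = 1214$ ($t = \left(6 - 8\right) - -1216 = -2 + 1216 = 1214$)
$t + Z = 1214 + 9987 = 11201$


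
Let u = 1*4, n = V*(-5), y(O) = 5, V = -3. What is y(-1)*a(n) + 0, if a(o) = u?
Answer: 20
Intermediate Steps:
n = 15 (n = -3*(-5) = 15)
u = 4
a(o) = 4
y(-1)*a(n) + 0 = 5*4 + 0 = 20 + 0 = 20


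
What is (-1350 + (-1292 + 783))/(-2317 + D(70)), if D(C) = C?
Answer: 1859/2247 ≈ 0.82732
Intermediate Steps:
(-1350 + (-1292 + 783))/(-2317 + D(70)) = (-1350 + (-1292 + 783))/(-2317 + 70) = (-1350 - 509)/(-2247) = -1859*(-1/2247) = 1859/2247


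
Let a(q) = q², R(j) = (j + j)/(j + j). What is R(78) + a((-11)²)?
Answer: 14642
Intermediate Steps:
R(j) = 1 (R(j) = (2*j)/((2*j)) = (2*j)*(1/(2*j)) = 1)
R(78) + a((-11)²) = 1 + ((-11)²)² = 1 + 121² = 1 + 14641 = 14642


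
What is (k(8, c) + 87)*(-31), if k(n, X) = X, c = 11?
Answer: -3038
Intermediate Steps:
(k(8, c) + 87)*(-31) = (11 + 87)*(-31) = 98*(-31) = -3038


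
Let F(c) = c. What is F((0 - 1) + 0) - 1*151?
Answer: -152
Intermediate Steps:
F((0 - 1) + 0) - 1*151 = ((0 - 1) + 0) - 1*151 = (-1 + 0) - 151 = -1 - 151 = -152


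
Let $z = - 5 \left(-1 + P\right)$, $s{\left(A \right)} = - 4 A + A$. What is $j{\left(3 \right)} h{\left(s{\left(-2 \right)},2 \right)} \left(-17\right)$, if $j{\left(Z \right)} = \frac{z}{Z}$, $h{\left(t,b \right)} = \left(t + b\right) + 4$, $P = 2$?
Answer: $340$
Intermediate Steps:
$s{\left(A \right)} = - 3 A$
$h{\left(t,b \right)} = 4 + b + t$ ($h{\left(t,b \right)} = \left(b + t\right) + 4 = 4 + b + t$)
$z = -5$ ($z = - 5 \left(-1 + 2\right) = \left(-5\right) 1 = -5$)
$j{\left(Z \right)} = - \frac{5}{Z}$
$j{\left(3 \right)} h{\left(s{\left(-2 \right)},2 \right)} \left(-17\right) = - \frac{5}{3} \left(4 + 2 - -6\right) \left(-17\right) = \left(-5\right) \frac{1}{3} \left(4 + 2 + 6\right) \left(-17\right) = \left(- \frac{5}{3}\right) 12 \left(-17\right) = \left(-20\right) \left(-17\right) = 340$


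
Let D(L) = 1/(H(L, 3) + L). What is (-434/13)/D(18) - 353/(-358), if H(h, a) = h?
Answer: -5588803/4654 ≈ -1200.9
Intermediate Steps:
D(L) = 1/(2*L) (D(L) = 1/(L + L) = 1/(2*L))
(-434/13)/D(18) - 353/(-358) = (-434/13)/(((½)/18)) - 353/(-358) = (-434*1/13)/(((½)*(1/18))) - 353*(-1/358) = -434/(13*1/36) + 353/358 = -434/13*36 + 353/358 = -15624/13 + 353/358 = -5588803/4654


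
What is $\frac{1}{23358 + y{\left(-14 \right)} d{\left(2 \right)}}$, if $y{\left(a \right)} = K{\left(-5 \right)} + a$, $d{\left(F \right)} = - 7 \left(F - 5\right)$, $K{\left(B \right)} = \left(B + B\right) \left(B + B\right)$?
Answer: $\frac{1}{25164} \approx 3.9739 \cdot 10^{-5}$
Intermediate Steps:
$K{\left(B \right)} = 4 B^{2}$ ($K{\left(B \right)} = 2 B 2 B = 4 B^{2}$)
$d{\left(F \right)} = 35 - 7 F$ ($d{\left(F \right)} = - 7 \left(-5 + F\right) = 35 - 7 F$)
$y{\left(a \right)} = 100 + a$ ($y{\left(a \right)} = 4 \left(-5\right)^{2} + a = 4 \cdot 25 + a = 100 + a$)
$\frac{1}{23358 + y{\left(-14 \right)} d{\left(2 \right)}} = \frac{1}{23358 + \left(100 - 14\right) \left(35 - 14\right)} = \frac{1}{23358 + 86 \left(35 - 14\right)} = \frac{1}{23358 + 86 \cdot 21} = \frac{1}{23358 + 1806} = \frac{1}{25164}$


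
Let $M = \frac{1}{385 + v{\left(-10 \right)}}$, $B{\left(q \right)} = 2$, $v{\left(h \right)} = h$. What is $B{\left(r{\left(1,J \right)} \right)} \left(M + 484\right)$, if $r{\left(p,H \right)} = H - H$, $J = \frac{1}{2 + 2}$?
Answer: $\frac{363002}{375} \approx 968.0$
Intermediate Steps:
$J = \frac{1}{4} \approx 0.25$
$r{\left(p,H \right)} = 0$
$M = \frac{1}{375}$ ($M = \frac{1}{385 - 10} = \frac{1}{375} \approx 0.0026667$)
$B{\left(r{\left(1,J \right)} \right)} \left(M + 484\right) = 2 \left(\frac{1}{375} + 484\right) = 2 \cdot \frac{181501}{375} = \frac{363002}{375}$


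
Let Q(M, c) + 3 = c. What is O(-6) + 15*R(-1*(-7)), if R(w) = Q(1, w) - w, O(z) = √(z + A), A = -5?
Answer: -45 + I*√11 ≈ -45.0 + 3.3166*I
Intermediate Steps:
O(z) = √(-5 + z) (O(z) = √(z - 5) = √(-5 + z))
Q(M, c) = -3 + c
R(w) = -3 (R(w) = (-3 + w) - w = -3)
O(-6) + 15*R(-1*(-7)) = √(-5 - 6) + 15*(-3) = √(-11) - 45 = I*√11 - 45 = -45 + I*√11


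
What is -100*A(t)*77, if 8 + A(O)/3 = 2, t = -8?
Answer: 138600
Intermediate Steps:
A(O) = -18 (A(O) = -24 + 3*2 = -24 + 6 = -18)
-100*A(t)*77 = -100*(-18)*77 = 1800*77 = 138600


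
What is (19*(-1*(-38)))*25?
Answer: 18050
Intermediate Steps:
(19*(-1*(-38)))*25 = (19*38)*25 = 722*25 = 18050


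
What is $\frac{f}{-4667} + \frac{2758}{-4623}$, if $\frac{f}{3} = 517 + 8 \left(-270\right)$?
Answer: $\frac{9915181}{21575541} \approx 0.45956$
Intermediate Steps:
$f = -4929$ ($f = 3 \left(517 + 8 \left(-270\right)\right) = 3 \left(517 - 2160\right) = 3 \left(-1643\right) = -4929$)
$\frac{f}{-4667} + \frac{2758}{-4623} = - \frac{4929}{-4667} + \frac{2758}{-4623} = \left(-4929\right) \left(- \frac{1}{4667}\right) + 2758 \left(- \frac{1}{4623}\right) = \frac{4929}{4667} - \frac{2758}{4623} = \frac{9915181}{21575541}$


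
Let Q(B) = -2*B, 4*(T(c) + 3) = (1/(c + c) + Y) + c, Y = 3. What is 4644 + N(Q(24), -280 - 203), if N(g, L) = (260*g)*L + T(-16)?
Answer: 772157151/128 ≈ 6.0325e+6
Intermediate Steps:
T(c) = -9/4 + c/4 + 1/(8*c) (T(c) = -3 + ((1/(c + c) + 3) + c)/4 = -3 + ((1/(2*c) + 3) + c)/4 = -3 + ((3 + 1/(2*c)) + c)/4 = -3 + (3 + c + 1/(2*c))/4 = -3 + (¾ + c/4 + 1/(8*c)) = -9/4 + c/4 + 1/(8*c))
N(g, L) = -801/128 + 260*L*g (N(g, L) = (260*g)*L + (⅛)*(1 + 2*(-16)*(-9 - 16))/(-16) = 260*L*g + (⅛)*(-1/16)*(1 + 2*(-16)*(-25)) = 260*L*g + (⅛)*(-1/16)*(1 + 800) = 260*L*g + (⅛)*(-1/16)*801 = 260*L*g - 801/128 = -801/128 + 260*L*g)
4644 + N(Q(24), -280 - 203) = 4644 + (-801/128 + 260*(-280 - 203)*(-2*24)) = 4644 + (-801/128 + 260*(-483)*(-48)) = 4644 + (-801/128 + 6027840) = 4644 + 771562719/128 = 772157151/128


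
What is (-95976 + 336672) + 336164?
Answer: 576860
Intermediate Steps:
(-95976 + 336672) + 336164 = 240696 + 336164 = 576860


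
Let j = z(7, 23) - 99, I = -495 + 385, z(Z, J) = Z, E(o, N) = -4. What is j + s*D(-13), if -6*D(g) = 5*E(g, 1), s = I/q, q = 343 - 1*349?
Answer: -278/9 ≈ -30.889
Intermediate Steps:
I = -110
q = -6 (q = 343 - 349 = -6)
s = 55/3 (s = -110/(-6) = -110*(-1/6) = 55/3 ≈ 18.333)
D(g) = 10/3 (D(g) = -5*(-4)/6 = -1/6*(-20) = 10/3)
j = -92 (j = 7 - 99 = -92)
j + s*D(-13) = -92 + (55/3)*(10/3) = -92 + 550/9 = -278/9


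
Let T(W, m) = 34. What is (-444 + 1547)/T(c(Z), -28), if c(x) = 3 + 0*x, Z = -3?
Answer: 1103/34 ≈ 32.441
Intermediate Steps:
c(x) = 3 (c(x) = 3 + 0 = 3)
(-444 + 1547)/T(c(Z), -28) = (-444 + 1547)/34 = 1103*(1/34) = 1103/34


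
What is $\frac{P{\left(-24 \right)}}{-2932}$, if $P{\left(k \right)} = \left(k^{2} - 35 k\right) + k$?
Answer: $- \frac{348}{733} \approx -0.47476$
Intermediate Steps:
$P{\left(k \right)} = k^{2} - 34 k$
$\frac{P{\left(-24 \right)}}{-2932} = \frac{\left(-24\right) \left(-34 - 24\right)}{-2932} = \left(-24\right) \left(-58\right) \left(- \frac{1}{2932}\right) = 1392 \left(- \frac{1}{2932}\right) = - \frac{348}{733}$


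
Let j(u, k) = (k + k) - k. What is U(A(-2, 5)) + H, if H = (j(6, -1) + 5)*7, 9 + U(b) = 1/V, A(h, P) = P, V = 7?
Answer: 134/7 ≈ 19.143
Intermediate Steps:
j(u, k) = k (j(u, k) = 2*k - k = k)
U(b) = -62/7 (U(b) = -9 + 1/7 = -9 + ⅐ = -62/7)
H = 28 (H = (-1 + 5)*7 = 4*7 = 28)
U(A(-2, 5)) + H = -62/7 + 28 = 134/7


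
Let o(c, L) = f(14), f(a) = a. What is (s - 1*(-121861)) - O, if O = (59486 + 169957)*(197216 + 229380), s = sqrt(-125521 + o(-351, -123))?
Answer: -97879344167 + I*sqrt(125507) ≈ -9.7879e+10 + 354.27*I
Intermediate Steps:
o(c, L) = 14
s = I*sqrt(125507) (s = sqrt(-125521 + 14) = sqrt(-125507) = I*sqrt(125507) ≈ 354.27*I)
O = 97879466028 (O = 229443*426596 = 97879466028)
(s - 1*(-121861)) - O = (I*sqrt(125507) - 1*(-121861)) - 1*97879466028 = (I*sqrt(125507) + 121861) - 97879466028 = (121861 + I*sqrt(125507)) - 97879466028 = -97879344167 + I*sqrt(125507)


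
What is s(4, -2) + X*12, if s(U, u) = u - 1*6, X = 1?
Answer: 4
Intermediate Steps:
s(U, u) = -6 + u (s(U, u) = u - 6 = -6 + u)
s(4, -2) + X*12 = (-6 - 2) + 1*12 = -8 + 12 = 4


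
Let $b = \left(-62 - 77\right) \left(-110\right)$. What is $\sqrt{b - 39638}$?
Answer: $2 i \sqrt{6087} \approx 156.04 i$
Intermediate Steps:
$b = 15290$ ($b = \left(-139\right) \left(-110\right) = 15290$)
$\sqrt{b - 39638} = \sqrt{15290 - 39638} = \sqrt{-24348} = 2 i \sqrt{6087}$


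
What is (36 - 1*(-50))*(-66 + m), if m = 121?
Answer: 4730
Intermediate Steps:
(36 - 1*(-50))*(-66 + m) = (36 - 1*(-50))*(-66 + 121) = (36 + 50)*55 = 86*55 = 4730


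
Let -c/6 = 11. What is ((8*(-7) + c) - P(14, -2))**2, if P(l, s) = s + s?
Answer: 13924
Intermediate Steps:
c = -66 (c = -6*11 = -66)
P(l, s) = 2*s
((8*(-7) + c) - P(14, -2))**2 = ((8*(-7) - 66) - 2*(-2))**2 = ((-56 - 66) - 1*(-4))**2 = (-122 + 4)**2 = (-118)**2 = 13924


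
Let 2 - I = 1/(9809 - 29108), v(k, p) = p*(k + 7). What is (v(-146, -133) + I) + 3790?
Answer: 429962422/19299 ≈ 22279.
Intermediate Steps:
v(k, p) = p*(7 + k)
I = 38599/19299 (I = 2 - 1/(9809 - 29108) = 2 - 1/(-19299) = 2 - 1*(-1/19299) = 2 + 1/19299 = 38599/19299 ≈ 2.0001)
(v(-146, -133) + I) + 3790 = (-133*(7 - 146) + 38599/19299) + 3790 = (-133*(-139) + 38599/19299) + 3790 = (18487 + 38599/19299) + 3790 = 356819212/19299 + 3790 = 429962422/19299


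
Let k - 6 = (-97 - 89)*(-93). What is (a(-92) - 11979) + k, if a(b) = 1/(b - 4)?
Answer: 511199/96 ≈ 5325.0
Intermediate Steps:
a(b) = 1/(-4 + b)
k = 17304 (k = 6 + (-97 - 89)*(-93) = 6 - 186*(-93) = 6 + 17298 = 17304)
(a(-92) - 11979) + k = (1/(-4 - 92) - 11979) + 17304 = (1/(-96) - 11979) + 17304 = (-1/96 - 11979) + 17304 = -1149985/96 + 17304 = 511199/96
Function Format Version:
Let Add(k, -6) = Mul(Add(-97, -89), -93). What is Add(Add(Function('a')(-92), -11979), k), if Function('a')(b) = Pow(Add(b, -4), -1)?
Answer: Rational(511199, 96) ≈ 5325.0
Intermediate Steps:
Function('a')(b) = Pow(Add(-4, b), -1)
k = 17304 (k = Add(6, Mul(Add(-97, -89), -93)) = Add(6, Mul(-186, -93)) = Add(6, 17298) = 17304)
Add(Add(Function('a')(-92), -11979), k) = Add(Add(Pow(Add(-4, -92), -1), -11979), 17304) = Add(Add(Pow(-96, -1), -11979), 17304) = Add(Add(Rational(-1, 96), -11979), 17304) = Add(Rational(-1149985, 96), 17304) = Rational(511199, 96)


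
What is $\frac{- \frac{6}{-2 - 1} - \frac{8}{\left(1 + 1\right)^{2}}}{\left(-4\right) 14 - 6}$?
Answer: $0$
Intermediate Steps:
$\frac{- \frac{6}{-2 - 1} - \frac{8}{\left(1 + 1\right)^{2}}}{\left(-4\right) 14 - 6} = \frac{- \frac{6}{-3} - \frac{8}{2^{2}}}{-56 - 6} = \frac{\left(-6\right) \left(- \frac{1}{3}\right) - \frac{8}{4}}{-62} = \left(2 - 2\right) \left(- \frac{1}{62}\right) = 0 \left(- \frac{1}{62}\right) = 0$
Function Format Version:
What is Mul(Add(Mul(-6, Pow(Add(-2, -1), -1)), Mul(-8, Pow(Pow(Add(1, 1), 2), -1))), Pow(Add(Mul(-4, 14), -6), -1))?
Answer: 0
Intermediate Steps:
Mul(Add(Mul(-6, Pow(Add(-2, -1), -1)), Mul(-8, Pow(Pow(Add(1, 1), 2), -1))), Pow(Add(Mul(-4, 14), -6), -1)) = Mul(Add(Mul(-6, Pow(-3, -1)), Mul(-8, Pow(Pow(2, 2), -1))), Pow(Add(-56, -6), -1)) = Mul(Add(Mul(-6, Rational(-1, 3)), Mul(-8, Pow(4, -1))), Pow(-62, -1)) = Mul(Add(2, Mul(-8, Rational(1, 4))), Rational(-1, 62)) = Mul(Add(2, -2), Rational(-1, 62)) = Mul(0, Rational(-1, 62)) = 0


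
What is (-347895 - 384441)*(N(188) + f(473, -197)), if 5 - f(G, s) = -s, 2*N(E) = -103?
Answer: 178323816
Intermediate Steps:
N(E) = -103/2 (N(E) = (1/2)*(-103) = -103/2)
f(G, s) = 5 + s (f(G, s) = 5 - (-1)*s = 5 + s)
(-347895 - 384441)*(N(188) + f(473, -197)) = (-347895 - 384441)*(-103/2 + (5 - 197)) = -732336*(-103/2 - 192) = -732336*(-487/2) = 178323816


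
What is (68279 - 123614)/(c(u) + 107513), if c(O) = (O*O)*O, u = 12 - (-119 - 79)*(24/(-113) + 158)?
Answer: -11406100785/6292915525779146671 ≈ -1.8125e-9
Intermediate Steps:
u = 3531696/113 (u = 12 - (-198)*(24*(-1/113) + 158) = 12 - (-198)*(-24/113 + 158) = 12 - (-198)*17830/113 = 12 - 1*(-3530340/113) = 12 + 3530340/113 = 3531696/113 ≈ 31254.)
c(O) = O³ (c(O) = O²*O = O³)
(68279 - 123614)/(c(u) + 107513) = (68279 - 123614)/((3531696/113)³ + 107513) = -55335/(44050408525323841536/1442897 + 107513) = -55335/44050408680454026697/1442897 = -55335*1442897/44050408680454026697 = -11406100785/6292915525779146671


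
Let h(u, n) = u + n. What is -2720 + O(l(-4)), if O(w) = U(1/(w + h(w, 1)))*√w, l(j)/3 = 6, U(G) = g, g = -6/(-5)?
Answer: -2720 + 18*√2/5 ≈ -2714.9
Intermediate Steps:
g = 6/5 (g = -6*(-⅕) = 6/5 ≈ 1.2000)
h(u, n) = n + u
U(G) = 6/5
l(j) = 18 (l(j) = 3*6 = 18)
O(w) = 6*√w/5
-2720 + O(l(-4)) = -2720 + 6*√18/5 = -2720 + 6*(3*√2)/5 = -2720 + 18*√2/5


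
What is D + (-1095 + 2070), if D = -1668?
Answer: -693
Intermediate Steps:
D + (-1095 + 2070) = -1668 + (-1095 + 2070) = -1668 + 975 = -693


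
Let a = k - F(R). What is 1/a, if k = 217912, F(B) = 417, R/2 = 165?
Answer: 1/217495 ≈ 4.5978e-6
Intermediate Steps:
R = 330 (R = 2*165 = 330)
a = 217495 (a = 217912 - 1*417 = 217912 - 417 = 217495)
1/a = 1/217495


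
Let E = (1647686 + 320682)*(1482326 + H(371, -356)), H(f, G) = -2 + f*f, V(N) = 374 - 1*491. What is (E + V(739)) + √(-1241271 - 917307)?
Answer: 3188687267003 + 3*I*√239842 ≈ 3.1887e+12 + 1469.2*I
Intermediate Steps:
V(N) = -117 (V(N) = 374 - 491 = -117)
H(f, G) = -2 + f²
E = 3188687267120 (E = (1647686 + 320682)*(1482326 + (-2 + 371²)) = 1968368*(1482326 + (-2 + 137641)) = 1968368*(1482326 + 137639) = 1968368*1619965 = 3188687267120)
(E + V(739)) + √(-1241271 - 917307) = (3188687267120 - 117) + √(-1241271 - 917307) = 3188687267003 + √(-2158578) = 3188687267003 + 3*I*√239842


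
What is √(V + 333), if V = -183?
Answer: 5*√6 ≈ 12.247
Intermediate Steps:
√(V + 333) = √(-183 + 333) = √150 = 5*√6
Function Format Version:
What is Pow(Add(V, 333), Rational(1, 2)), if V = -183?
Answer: Mul(5, Pow(6, Rational(1, 2))) ≈ 12.247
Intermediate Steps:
Pow(Add(V, 333), Rational(1, 2)) = Pow(Add(-183, 333), Rational(1, 2)) = Pow(150, Rational(1, 2)) = Mul(5, Pow(6, Rational(1, 2)))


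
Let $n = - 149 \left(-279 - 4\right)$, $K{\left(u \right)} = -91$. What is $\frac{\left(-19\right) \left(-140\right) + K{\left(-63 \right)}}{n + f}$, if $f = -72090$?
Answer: $- \frac{2569}{29923} \approx -0.085854$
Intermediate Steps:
$n = 42167$ ($n = \left(-149\right) \left(-283\right) = 42167$)
$\frac{\left(-19\right) \left(-140\right) + K{\left(-63 \right)}}{n + f} = \frac{\left(-19\right) \left(-140\right) - 91}{42167 - 72090} = \frac{2660 - 91}{-29923} = 2569 \left(- \frac{1}{29923}\right) = - \frac{2569}{29923}$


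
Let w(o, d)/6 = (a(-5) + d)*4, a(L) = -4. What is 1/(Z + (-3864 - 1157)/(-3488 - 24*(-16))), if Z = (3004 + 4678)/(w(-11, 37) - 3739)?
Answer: -9147488/9048041 ≈ -1.0110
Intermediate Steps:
w(o, d) = -96 + 24*d (w(o, d) = 6*((-4 + d)*4) = 6*(-16 + 4*d) = -96 + 24*d)
Z = -7682/2947 (Z = (3004 + 4678)/((-96 + 24*37) - 3739) = 7682/((-96 + 888) - 3739) = 7682/(792 - 3739) = 7682/(-2947) = 7682*(-1/2947) = -7682/2947 ≈ -2.6067)
1/(Z + (-3864 - 1157)/(-3488 - 24*(-16))) = 1/(-7682/2947 + (-3864 - 1157)/(-3488 - 24*(-16))) = 1/(-7682/2947 - 5021/(-3488 + 384)) = 1/(-7682/2947 - 5021/(-3104)) = 1/(-7682/2947 - 5021*(-1/3104)) = 1/(-7682/2947 + 5021/3104) = 1/(-9048041/9147488) = -9147488/9048041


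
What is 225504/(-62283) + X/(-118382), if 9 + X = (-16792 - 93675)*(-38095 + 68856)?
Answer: 35269272379090/1228864351 ≈ 28701.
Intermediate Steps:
X = -3398075396 (X = -9 + (-16792 - 93675)*(-38095 + 68856) = -9 - 110467*30761 = -9 - 3398075387 = -3398075396)
225504/(-62283) + X/(-118382) = 225504/(-62283) - 3398075396/(-118382) = 225504*(-1/62283) - 3398075396*(-1/118382) = -75168/20761 + 1699037698/59191 = 35269272379090/1228864351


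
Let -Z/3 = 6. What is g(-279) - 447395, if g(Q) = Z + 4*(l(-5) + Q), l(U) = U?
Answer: -448549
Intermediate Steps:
Z = -18 (Z = -3*6 = -18)
g(Q) = -38 + 4*Q (g(Q) = -18 + 4*(-5 + Q) = -18 + (-20 + 4*Q) = -38 + 4*Q)
g(-279) - 447395 = (-38 + 4*(-279)) - 447395 = (-38 - 1116) - 447395 = -1154 - 447395 = -448549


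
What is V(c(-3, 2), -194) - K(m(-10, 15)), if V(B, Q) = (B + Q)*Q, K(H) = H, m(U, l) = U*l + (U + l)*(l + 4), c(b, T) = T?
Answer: 37303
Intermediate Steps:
m(U, l) = U*l + (4 + l)*(U + l) (m(U, l) = U*l + (U + l)*(4 + l) = U*l + (4 + l)*(U + l))
V(B, Q) = Q*(B + Q)
V(c(-3, 2), -194) - K(m(-10, 15)) = -194*(2 - 194) - (15² + 4*(-10) + 4*15 + 2*(-10)*15) = -194*(-192) - (225 - 40 + 60 - 300) = 37248 - 1*(-55) = 37248 + 55 = 37303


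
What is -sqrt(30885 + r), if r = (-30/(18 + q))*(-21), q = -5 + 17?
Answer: -3*sqrt(3434) ≈ -175.80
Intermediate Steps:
q = 12
r = 21 (r = (-30/(18 + 12))*(-21) = (-30/30)*(-21) = ((1/30)*(-30))*(-21) = -1*(-21) = 21)
-sqrt(30885 + r) = -sqrt(30885 + 21) = -sqrt(30906) = -3*sqrt(3434)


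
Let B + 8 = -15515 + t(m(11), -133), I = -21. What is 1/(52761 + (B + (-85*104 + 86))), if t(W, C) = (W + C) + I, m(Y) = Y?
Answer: 1/28341 ≈ 3.5285e-5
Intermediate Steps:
t(W, C) = -21 + C + W (t(W, C) = (W + C) - 21 = (C + W) - 21 = -21 + C + W)
B = -15666 (B = -8 + (-15515 + (-21 - 133 + 11)) = -8 + (-15515 - 143) = -8 - 15658 = -15666)
1/(52761 + (B + (-85*104 + 86))) = 1/(52761 + (-15666 + (-85*104 + 86))) = 1/(52761 + (-15666 + (-8840 + 86))) = 1/(52761 + (-15666 - 8754)) = 1/(52761 - 24420) = 1/28341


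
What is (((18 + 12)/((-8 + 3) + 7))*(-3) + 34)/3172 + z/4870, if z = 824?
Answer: 1280079/7723820 ≈ 0.16573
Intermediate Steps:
(((18 + 12)/((-8 + 3) + 7))*(-3) + 34)/3172 + z/4870 = (((18 + 12)/((-8 + 3) + 7))*(-3) + 34)/3172 + 824/4870 = ((30/(-5 + 7))*(-3) + 34)*(1/3172) + 824*(1/4870) = ((30/2)*(-3) + 34)*(1/3172) + 412/2435 = ((30*(1/2))*(-3) + 34)*(1/3172) + 412/2435 = (15*(-3) + 34)*(1/3172) + 412/2435 = (-45 + 34)*(1/3172) + 412/2435 = -11*1/3172 + 412/2435 = -11/3172 + 412/2435 = 1280079/7723820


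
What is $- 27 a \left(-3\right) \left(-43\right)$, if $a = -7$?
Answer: $24381$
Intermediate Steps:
$- 27 a \left(-3\right) \left(-43\right) = - 27 \left(\left(-7\right) \left(-3\right)\right) \left(-43\right) = \left(-27\right) 21 \left(-43\right) = \left(-567\right) \left(-43\right) = 24381$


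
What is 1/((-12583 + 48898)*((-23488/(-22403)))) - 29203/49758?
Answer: -4151345399281/7073653008960 ≈ -0.58687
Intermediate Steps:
1/((-12583 + 48898)*((-23488/(-22403)))) - 29203/49758 = 1/(36315*((-23488*(-1/22403)))) - 29203*1/49758 = 1/(36315*(23488/22403)) - 29203/49758 = (1/36315)*(22403/23488) - 29203/49758 = 22403/852966720 - 29203/49758 = -4151345399281/7073653008960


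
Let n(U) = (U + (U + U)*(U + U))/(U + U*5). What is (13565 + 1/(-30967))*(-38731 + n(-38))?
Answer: -48840601148549/92901 ≈ -5.2573e+8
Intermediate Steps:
n(U) = (U + 4*U**2)/(6*U) (n(U) = (U + (2*U)*(2*U))/(U + 5*U) = (U + 4*U**2)/((6*U)) = (U + 4*U**2)*(1/(6*U)) = (U + 4*U**2)/(6*U))
(13565 + 1/(-30967))*(-38731 + n(-38)) = (13565 + 1/(-30967))*(-38731 + (1/6 + (2/3)*(-38))) = (13565 - 1/30967)*(-38731 + (1/6 - 76/3)) = 420067354*(-38731 - 151/6)/30967 = (420067354/30967)*(-232537/6) = -48840601148549/92901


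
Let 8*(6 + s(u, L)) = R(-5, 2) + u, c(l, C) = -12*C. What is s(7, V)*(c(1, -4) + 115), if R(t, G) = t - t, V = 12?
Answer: -6683/8 ≈ -835.38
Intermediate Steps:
R(t, G) = 0
s(u, L) = -6 + u/8 (s(u, L) = -6 + (0 + u)/8 = -6 + u/8)
s(7, V)*(c(1, -4) + 115) = (-6 + (⅛)*7)*(-12*(-4) + 115) = (-6 + 7/8)*(48 + 115) = -41/8*163 = -6683/8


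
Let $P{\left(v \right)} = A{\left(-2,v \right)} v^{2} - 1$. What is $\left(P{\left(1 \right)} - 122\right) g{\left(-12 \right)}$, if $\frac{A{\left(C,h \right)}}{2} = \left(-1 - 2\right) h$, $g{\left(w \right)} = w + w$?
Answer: $3096$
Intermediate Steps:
$g{\left(w \right)} = 2 w$
$A{\left(C,h \right)} = - 6 h$ ($A{\left(C,h \right)} = 2 \left(-1 - 2\right) h = 2 \left(- 3 h\right) = - 6 h$)
$P{\left(v \right)} = -1 - 6 v^{3}$ ($P{\left(v \right)} = - 6 v v^{2} - 1 = - 6 v^{3} - 1 = -1 - 6 v^{3}$)
$\left(P{\left(1 \right)} - 122\right) g{\left(-12 \right)} = \left(\left(-1 - 6 \cdot 1^{3}\right) - 122\right) 2 \left(-12\right) = \left(\left(-1 - 6\right) - 122\right) \left(-24\right) = \left(-7 - 122\right) \left(-24\right) = \left(-129\right) \left(-24\right) = 3096$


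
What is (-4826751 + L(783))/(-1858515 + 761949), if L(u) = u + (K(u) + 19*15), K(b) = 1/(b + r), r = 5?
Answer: 3802638203/864094008 ≈ 4.4007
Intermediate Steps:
K(b) = 1/(5 + b) (K(b) = 1/(b + 5) = 1/(5 + b))
L(u) = 285 + u + 1/(5 + u) (L(u) = u + (1/(5 + u) + 19*15) = u + (1/(5 + u) + 285) = u + (285 + 1/(5 + u)) = 285 + u + 1/(5 + u))
(-4826751 + L(783))/(-1858515 + 761949) = (-4826751 + (1 + (5 + 783)*(285 + 783))/(5 + 783))/(-1858515 + 761949) = (-4826751 + (1 + 788*1068)/788)/(-1096566) = (-4826751 + (1 + 841584)/788)*(-1/1096566) = (-4826751 + (1/788)*841585)*(-1/1096566) = (-4826751 + 841585/788)*(-1/1096566) = -3802638203/788*(-1/1096566) = 3802638203/864094008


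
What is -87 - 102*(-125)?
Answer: 12663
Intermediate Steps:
-87 - 102*(-125) = -87 + 12750 = 12663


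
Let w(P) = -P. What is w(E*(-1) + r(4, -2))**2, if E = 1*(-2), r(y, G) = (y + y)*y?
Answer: 1156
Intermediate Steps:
r(y, G) = 2*y**2 (r(y, G) = (2*y)*y = 2*y**2)
E = -2
w(E*(-1) + r(4, -2))**2 = (-(-2*(-1) + 2*4**2))**2 = (-(2 + 2*16))**2 = (-(2 + 32))**2 = (-1*34)**2 = (-34)**2 = 1156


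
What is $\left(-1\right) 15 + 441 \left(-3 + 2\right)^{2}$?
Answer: $426$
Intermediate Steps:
$\left(-1\right) 15 + 441 \left(-3 + 2\right)^{2} = -15 + 441 \left(-1\right)^{2} = -15 + 441 \cdot 1 = -15 + 441 = 426$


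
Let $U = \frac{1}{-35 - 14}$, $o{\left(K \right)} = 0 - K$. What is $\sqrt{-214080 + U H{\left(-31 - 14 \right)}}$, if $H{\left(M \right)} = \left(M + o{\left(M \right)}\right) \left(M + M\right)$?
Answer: $8 i \sqrt{3345} \approx 462.69 i$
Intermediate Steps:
$o{\left(K \right)} = - K$
$H{\left(M \right)} = 0$ ($H{\left(M \right)} = \left(M - M\right) \left(M + M\right) = 0 \cdot 2 M = 0$)
$U = - \frac{1}{49}$ ($U = \frac{1}{-49} = - \frac{1}{49} \approx -0.020408$)
$\sqrt{-214080 + U H{\left(-31 - 14 \right)}} = \sqrt{-214080 - 0} = \sqrt{-214080 + 0} = \sqrt{-214080} = 8 i \sqrt{3345}$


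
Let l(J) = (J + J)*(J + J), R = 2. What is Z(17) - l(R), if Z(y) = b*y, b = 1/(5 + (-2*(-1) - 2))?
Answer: -63/5 ≈ -12.600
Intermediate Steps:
b = ⅕ (b = 1/(5 + (2 - 2)) = 1/(5 + 0) = 1/5 = ⅕ ≈ 0.20000)
l(J) = 4*J² (l(J) = (2*J)*(2*J) = 4*J²)
Z(y) = y/5
Z(17) - l(R) = (⅕)*17 - 4*2² = 17/5 - 4*4 = 17/5 - 1*16 = 17/5 - 16 = -63/5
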